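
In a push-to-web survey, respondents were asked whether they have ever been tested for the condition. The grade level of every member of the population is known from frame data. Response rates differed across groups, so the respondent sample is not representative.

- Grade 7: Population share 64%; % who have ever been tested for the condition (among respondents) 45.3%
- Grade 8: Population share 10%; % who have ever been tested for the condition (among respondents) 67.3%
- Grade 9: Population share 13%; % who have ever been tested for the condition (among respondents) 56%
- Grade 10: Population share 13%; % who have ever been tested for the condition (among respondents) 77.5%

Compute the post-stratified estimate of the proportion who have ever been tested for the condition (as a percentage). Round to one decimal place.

Post-stratification weights by population share, not respondent share:
  Grade 7: 0.64 × 45.3 = 28.992
  Grade 8: 0.1 × 67.3 = 6.73
  Grade 9: 0.13 × 56 = 7.28
  Grade 10: 0.13 × 77.5 = 10.075
Post-stratified estimate = 53.077 → 53.1%.

53.1%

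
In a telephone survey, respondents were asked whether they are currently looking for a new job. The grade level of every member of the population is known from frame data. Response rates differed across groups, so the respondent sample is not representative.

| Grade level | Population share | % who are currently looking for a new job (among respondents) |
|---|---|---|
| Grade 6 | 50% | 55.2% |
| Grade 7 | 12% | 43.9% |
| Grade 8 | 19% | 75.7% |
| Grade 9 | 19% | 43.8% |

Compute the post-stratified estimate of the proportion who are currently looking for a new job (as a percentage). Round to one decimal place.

55.6%

Weight each group's respondent value by its population share:
  Grade 6: 0.5 × 55.2 = 27.6
  Grade 7: 0.12 × 43.9 = 5.268
  Grade 8: 0.19 × 75.7 = 14.383
  Grade 9: 0.19 × 43.8 = 8.322
Post-stratified estimate = 55.573 → 55.6%.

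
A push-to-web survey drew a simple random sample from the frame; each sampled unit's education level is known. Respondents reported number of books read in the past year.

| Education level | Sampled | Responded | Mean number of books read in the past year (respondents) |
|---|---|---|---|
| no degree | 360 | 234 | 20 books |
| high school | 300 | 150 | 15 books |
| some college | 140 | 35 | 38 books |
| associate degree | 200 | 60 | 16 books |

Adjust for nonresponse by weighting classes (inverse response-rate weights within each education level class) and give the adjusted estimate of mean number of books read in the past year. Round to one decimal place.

Class response rates: no degree 234/360 = 65%, high school 150/300 = 50%, some college 35/140 = 25%, associate degree 60/200 = 30%.
Each respondent's weight = sampled/responded in their class; summing within a class gives n_sampled, so:
  no degree: 360 × 20 = 7200
  high school: 300 × 15 = 4500
  some college: 140 × 38 = 5320
  associate degree: 200 × 16 = 3200
Adjusted estimate = 20,220 / 1,000 = 20.22 → 20.2.

20.2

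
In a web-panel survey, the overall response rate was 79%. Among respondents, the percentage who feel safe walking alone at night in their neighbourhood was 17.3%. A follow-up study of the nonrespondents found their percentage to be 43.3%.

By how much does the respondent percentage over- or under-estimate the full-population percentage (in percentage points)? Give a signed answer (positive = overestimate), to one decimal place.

-5.5 percentage points

Nonresponse fraction = 1 − 0.79 = 0.21.
Bias = (nonresponse fraction) × (respondent percentage − nonrespondent percentage)
     = 0.21 × (17.3 − 43.3) = 0.21 × -26 = -5.46.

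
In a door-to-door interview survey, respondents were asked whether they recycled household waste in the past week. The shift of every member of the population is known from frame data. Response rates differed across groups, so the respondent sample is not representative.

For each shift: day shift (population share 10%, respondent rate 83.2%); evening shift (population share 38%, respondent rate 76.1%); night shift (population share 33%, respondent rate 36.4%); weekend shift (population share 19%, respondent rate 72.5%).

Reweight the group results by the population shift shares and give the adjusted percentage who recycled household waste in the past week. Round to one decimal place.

63.0%

Each cell contributes population-share × respondent value:
  day shift: 0.1 × 83.2 = 8.32
  evening shift: 0.38 × 76.1 = 28.918
  night shift: 0.33 × 36.4 = 12.012
  weekend shift: 0.19 × 72.5 = 13.775
Post-stratified estimate = 63.025 → 63.0%.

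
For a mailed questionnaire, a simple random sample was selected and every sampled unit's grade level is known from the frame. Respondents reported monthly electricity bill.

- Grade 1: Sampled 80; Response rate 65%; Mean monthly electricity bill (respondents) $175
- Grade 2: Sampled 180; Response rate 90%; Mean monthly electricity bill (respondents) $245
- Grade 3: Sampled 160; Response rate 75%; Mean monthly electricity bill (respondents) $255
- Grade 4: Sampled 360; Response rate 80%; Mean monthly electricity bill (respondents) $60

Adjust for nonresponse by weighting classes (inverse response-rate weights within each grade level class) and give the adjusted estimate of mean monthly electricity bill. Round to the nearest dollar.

$154

Weighting each respondent by the inverse class response rate inflates each class back to its sampled size, so the class weight is n_sampled:
  Grade 1: 80 × 175 = 14,000
  Grade 2: 180 × 245 = 44,100
  Grade 3: 160 × 255 = 40,800
  Grade 4: 360 × 60 = 21,600
Adjusted estimate = 120,500 / 780 = 154.487 → $154.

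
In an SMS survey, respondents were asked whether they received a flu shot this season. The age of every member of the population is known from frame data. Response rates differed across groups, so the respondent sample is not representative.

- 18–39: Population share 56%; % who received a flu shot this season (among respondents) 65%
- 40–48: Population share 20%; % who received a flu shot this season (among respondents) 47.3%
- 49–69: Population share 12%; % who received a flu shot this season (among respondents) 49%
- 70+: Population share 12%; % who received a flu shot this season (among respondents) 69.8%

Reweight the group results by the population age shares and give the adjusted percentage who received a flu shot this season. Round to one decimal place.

Post-stratification weights by population share, not respondent share:
  18–39: 0.56 × 65 = 36.4
  40–48: 0.2 × 47.3 = 9.46
  49–69: 0.12 × 49 = 5.88
  70+: 0.12 × 69.8 = 8.376
Post-stratified estimate = 60.116 → 60.1%.

60.1%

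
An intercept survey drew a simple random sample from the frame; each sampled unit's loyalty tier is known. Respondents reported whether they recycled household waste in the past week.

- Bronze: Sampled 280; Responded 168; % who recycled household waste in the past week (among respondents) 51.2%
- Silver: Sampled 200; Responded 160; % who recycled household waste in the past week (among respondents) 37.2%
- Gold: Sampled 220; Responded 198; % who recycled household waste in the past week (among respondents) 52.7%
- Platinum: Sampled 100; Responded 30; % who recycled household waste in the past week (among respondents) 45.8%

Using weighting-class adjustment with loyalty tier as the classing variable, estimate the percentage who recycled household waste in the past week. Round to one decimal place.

47.4%

Response rates by class: Bronze 168/280 = 60%, Silver 160/200 = 80%, Gold 198/220 = 90%, Platinum 30/100 = 30%.
Weighting each respondent by the inverse class response rate inflates each class back to its sampled size, so the class weight is n_sampled:
  Bronze: 280 × 51.2 = 14,336
  Silver: 200 × 37.2 = 7440
  Gold: 220 × 52.7 = 11,594
  Platinum: 100 × 45.8 = 4580
Adjusted estimate = 37,950 / 800 = 47.4375 → 47.4%.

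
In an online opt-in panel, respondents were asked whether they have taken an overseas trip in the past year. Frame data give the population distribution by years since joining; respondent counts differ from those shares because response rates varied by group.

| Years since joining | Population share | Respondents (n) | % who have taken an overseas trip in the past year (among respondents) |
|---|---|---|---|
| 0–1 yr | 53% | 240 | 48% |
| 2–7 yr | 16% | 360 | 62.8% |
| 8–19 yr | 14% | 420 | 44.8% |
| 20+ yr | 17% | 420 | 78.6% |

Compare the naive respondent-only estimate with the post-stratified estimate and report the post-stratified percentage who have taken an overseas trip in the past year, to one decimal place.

55.1%

Naive respondent-only estimate (weights = respondent counts):
  (240/1440)×48 + (360/1440)×62.8 + (420/1440)×44.8 + (420/1440)×78.6 = 59.6917%
Reweighting by population years since joining shares:
  0.53×48 + 0.16×62.8 + 0.14×44.8 + 0.17×78.6 = 55.122%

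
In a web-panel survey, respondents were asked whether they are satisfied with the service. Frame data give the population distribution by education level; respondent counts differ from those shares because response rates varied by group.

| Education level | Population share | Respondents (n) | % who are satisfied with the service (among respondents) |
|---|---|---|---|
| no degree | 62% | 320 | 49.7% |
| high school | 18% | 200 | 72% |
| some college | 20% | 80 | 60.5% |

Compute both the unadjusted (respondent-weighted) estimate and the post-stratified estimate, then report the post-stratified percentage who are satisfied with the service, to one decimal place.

55.9%

Naive respondent-only estimate (weights = respondent counts):
  (320/600)×49.7 + (200/600)×72 + (80/600)×60.5 = 58.5733%
Reweighting by population education level shares:
  0.62×49.7 + 0.18×72 + 0.2×60.5 = 55.874%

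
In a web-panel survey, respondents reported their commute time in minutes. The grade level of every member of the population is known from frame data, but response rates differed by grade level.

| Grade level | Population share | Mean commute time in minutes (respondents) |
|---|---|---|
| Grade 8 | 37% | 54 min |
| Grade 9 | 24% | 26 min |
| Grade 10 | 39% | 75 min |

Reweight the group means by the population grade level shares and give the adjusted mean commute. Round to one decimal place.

55.5

Weight each group's respondent value by its population share:
  Grade 8: 0.37 × 54 = 19.98
  Grade 9: 0.24 × 26 = 6.24
  Grade 10: 0.39 × 75 = 29.25
Post-stratified estimate = 55.47 → 55.5.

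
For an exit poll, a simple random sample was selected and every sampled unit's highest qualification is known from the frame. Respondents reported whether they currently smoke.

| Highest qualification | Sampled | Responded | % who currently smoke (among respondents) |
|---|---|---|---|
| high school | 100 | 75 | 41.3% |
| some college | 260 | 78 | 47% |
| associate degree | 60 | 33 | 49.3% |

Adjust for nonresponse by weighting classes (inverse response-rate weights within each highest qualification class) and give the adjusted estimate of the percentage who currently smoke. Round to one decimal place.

Response rates by class: high school 75/100 = 75%, some college 78/260 = 30%, associate degree 33/60 = 55%.
Inverse-response-rate weighting restores each class to its sampled count, so class totals weight by n_sampled:
  high school: 100 × 41.3 = 4130
  some college: 260 × 47 = 12,220
  associate degree: 60 × 49.3 = 2958
Adjusted estimate = 19,308 / 420 = 45.9714 → 46.0%.

46.0%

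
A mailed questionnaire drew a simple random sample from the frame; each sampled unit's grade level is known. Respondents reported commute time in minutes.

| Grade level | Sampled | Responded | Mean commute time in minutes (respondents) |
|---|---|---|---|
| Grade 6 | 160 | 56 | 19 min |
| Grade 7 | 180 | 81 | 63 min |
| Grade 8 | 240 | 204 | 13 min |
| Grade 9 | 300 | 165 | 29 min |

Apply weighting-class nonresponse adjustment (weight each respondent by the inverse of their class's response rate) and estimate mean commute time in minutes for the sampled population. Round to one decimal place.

Response rates by class: Grade 6 56/160 = 35%, Grade 7 81/180 = 45%, Grade 8 204/240 = 85%, Grade 9 165/300 = 55%.
Each respondent's weight = sampled/responded in their class; summing within a class gives n_sampled, so:
  Grade 6: 160 × 19 = 3040
  Grade 7: 180 × 63 = 11,340
  Grade 8: 240 × 13 = 3120
  Grade 9: 300 × 29 = 8700
Adjusted estimate = 26,200 / 880 = 29.7727 → 29.8.

29.8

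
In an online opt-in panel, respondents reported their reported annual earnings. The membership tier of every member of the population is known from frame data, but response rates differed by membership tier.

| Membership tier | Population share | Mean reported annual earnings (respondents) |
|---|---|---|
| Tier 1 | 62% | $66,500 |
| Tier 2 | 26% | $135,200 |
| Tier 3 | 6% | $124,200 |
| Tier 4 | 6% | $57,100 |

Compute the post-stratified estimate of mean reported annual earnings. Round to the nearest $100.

$87,300

Post-stratification weights by population share, not respondent share:
  Tier 1: 0.62 × 66,500 = 41,230
  Tier 2: 0.26 × 135,200 = 35,152
  Tier 3: 0.06 × 124,200 = 7452
  Tier 4: 0.06 × 57,100 = 3426
Post-stratified estimate = 87,260 → $87,300.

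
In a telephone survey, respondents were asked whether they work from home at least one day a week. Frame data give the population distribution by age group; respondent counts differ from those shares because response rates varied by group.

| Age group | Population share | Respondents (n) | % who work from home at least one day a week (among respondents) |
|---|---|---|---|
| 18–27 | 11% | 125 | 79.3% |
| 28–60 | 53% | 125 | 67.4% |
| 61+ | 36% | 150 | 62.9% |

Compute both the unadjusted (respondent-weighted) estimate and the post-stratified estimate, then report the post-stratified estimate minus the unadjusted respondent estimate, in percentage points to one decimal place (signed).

Unadjusted (pooled respondent) estimate weights by respondent counts:
  (125/400)×79.3 + (125/400)×67.4 + (150/400)×62.9 = 69.4313%
Reweighting by population age group shares:
  0.11×79.3 + 0.53×67.4 + 0.36×62.9 = 67.089%
Difference = 67.089 − 69.4313 = -2.3423 pp.

-2.3 percentage points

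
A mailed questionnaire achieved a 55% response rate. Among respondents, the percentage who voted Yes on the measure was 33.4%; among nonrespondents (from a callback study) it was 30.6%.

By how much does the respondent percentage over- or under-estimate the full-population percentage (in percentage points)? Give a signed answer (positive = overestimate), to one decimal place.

Nonresponse fraction = 1 − 0.55 = 0.45.
Bias = (nonresponse fraction) × (respondent percentage − nonrespondent percentage)
     = 0.45 × (33.4 − 30.6) = 0.45 × 2.8 = 1.26.

+1.3 percentage points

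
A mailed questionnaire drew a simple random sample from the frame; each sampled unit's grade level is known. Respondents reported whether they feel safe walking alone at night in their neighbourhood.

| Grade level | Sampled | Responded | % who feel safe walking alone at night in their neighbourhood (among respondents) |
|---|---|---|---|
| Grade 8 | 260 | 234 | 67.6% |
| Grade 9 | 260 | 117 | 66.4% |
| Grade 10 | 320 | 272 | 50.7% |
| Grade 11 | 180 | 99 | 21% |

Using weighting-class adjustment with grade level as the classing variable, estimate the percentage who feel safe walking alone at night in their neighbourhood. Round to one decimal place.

Class response rates: Grade 8 234/260 = 90%, Grade 9 117/260 = 45%, Grade 10 272/320 = 85%, Grade 11 99/180 = 55%.
With weight = n_sampled/n_responded per class, the weighted class total is n_sampled:
  Grade 8: 260 × 67.6 = 17,576
  Grade 9: 260 × 66.4 = 17,264
  Grade 10: 320 × 50.7 = 16,224
  Grade 11: 180 × 21 = 3780
Adjusted estimate = 54,844 / 1,020 = 53.7686 → 53.8%.

53.8%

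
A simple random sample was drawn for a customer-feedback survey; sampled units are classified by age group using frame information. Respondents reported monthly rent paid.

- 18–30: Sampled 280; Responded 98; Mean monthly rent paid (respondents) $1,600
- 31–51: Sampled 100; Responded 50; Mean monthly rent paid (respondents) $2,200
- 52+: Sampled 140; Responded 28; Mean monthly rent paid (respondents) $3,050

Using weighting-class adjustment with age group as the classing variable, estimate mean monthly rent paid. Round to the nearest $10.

$2,110

Class response rates: 18–30 98/280 = 35%, 31–51 50/100 = 50%, 52+ 28/140 = 20%.
With weight = n_sampled/n_responded per class, the weighted class total is n_sampled:
  18–30: 280 × 1600 = 448,000
  31–51: 100 × 2200 = 220,000
  52+: 140 × 3050 = 427,000
Adjusted estimate = 1,095,000 / 520 = 2105.77 → $2,110.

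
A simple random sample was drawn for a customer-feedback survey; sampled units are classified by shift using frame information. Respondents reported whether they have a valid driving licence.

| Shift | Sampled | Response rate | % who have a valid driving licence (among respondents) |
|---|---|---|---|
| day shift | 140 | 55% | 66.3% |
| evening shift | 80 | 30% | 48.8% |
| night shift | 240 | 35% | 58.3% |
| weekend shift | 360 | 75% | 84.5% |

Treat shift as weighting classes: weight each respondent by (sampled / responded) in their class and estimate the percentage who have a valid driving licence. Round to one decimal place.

Inverse-response-rate weighting restores each class to its sampled count, so class totals weight by n_sampled:
  day shift: 140 × 66.3 = 9282
  evening shift: 80 × 48.8 = 3904
  night shift: 240 × 58.3 = 13,992
  weekend shift: 360 × 84.5 = 30,420
Adjusted estimate = 57,598 / 820 = 70.2415 → 70.2%.

70.2%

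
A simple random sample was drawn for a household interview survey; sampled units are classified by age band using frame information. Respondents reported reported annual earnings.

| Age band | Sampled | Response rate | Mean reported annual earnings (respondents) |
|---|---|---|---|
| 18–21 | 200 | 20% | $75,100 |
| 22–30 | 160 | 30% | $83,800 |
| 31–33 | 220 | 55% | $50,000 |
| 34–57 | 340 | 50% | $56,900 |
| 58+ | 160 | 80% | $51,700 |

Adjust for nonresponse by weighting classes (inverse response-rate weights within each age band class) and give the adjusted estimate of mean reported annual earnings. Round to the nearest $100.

$62,100

Each respondent's weight = sampled/responded in their class; summing within a class gives n_sampled, so:
  18–21: 200 × 75,100 = 15,020,000
  22–30: 160 × 83,800 = 13,408,000
  31–33: 220 × 50,000 = 11,000,000
  34–57: 340 × 56,900 = 19,346,000
  58+: 160 × 51,700 = 8,272,000
Adjusted estimate = 67,046,000 / 1,080 = 62079.6 → $62,100.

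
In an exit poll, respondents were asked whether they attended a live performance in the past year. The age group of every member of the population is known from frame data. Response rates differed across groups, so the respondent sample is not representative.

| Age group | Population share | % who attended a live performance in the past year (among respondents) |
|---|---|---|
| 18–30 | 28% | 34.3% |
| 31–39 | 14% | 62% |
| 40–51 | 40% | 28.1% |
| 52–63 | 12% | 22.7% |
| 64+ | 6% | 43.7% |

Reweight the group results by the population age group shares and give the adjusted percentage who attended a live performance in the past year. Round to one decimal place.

Reweight to the known age group distribution:
  18–30: 0.28 × 34.3 = 9.604
  31–39: 0.14 × 62 = 8.68
  40–51: 0.4 × 28.1 = 11.24
  52–63: 0.12 × 22.7 = 2.724
  64+: 0.06 × 43.7 = 2.622
Post-stratified estimate = 34.87 → 34.9%.

34.9%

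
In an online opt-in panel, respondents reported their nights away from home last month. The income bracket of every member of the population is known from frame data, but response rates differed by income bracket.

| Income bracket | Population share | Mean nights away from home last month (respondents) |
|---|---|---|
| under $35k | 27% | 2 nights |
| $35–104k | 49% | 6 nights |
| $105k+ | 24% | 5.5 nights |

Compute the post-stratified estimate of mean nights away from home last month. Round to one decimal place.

4.8

Reweight to the known income bracket distribution:
  under $35k: 0.27 × 2 = 0.54
  $35–104k: 0.49 × 6 = 2.94
  $105k+: 0.24 × 5.5 = 1.32
Post-stratified estimate = 4.8 → 4.8.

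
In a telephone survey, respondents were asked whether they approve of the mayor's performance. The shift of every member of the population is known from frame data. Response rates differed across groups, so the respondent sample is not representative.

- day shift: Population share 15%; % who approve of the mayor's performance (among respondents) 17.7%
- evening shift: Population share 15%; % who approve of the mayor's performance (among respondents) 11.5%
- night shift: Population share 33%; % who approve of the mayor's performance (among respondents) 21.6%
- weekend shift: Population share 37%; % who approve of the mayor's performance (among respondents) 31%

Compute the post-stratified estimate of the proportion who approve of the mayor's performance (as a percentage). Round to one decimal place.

Weight each group's respondent value by its population share:
  day shift: 0.15 × 17.7 = 2.655
  evening shift: 0.15 × 11.5 = 1.725
  night shift: 0.33 × 21.6 = 7.128
  weekend shift: 0.37 × 31 = 11.47
Post-stratified estimate = 22.978 → 23.0%.

23.0%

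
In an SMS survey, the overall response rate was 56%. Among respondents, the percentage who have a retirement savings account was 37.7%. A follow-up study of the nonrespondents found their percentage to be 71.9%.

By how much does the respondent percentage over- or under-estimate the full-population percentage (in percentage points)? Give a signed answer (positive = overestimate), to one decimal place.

Nonresponse fraction = 1 − 0.56 = 0.44.
Bias = (nonresponse fraction) × (respondent percentage − nonrespondent percentage)
     = 0.44 × (37.7 − 71.9) = 0.44 × -34.2 = -15.048.

-15.0 percentage points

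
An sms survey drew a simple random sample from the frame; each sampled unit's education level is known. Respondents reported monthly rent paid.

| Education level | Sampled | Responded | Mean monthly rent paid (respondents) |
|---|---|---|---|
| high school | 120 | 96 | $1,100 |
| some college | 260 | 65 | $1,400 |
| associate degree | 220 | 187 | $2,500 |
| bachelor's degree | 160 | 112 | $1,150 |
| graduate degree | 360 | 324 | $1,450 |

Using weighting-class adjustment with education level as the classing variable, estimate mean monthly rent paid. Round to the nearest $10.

Response rates by class: high school 96/120 = 80%, some college 65/260 = 25%, associate degree 187/220 = 85%, bachelor's degree 112/160 = 70%, graduate degree 324/360 = 90%.
Weighting each respondent by the inverse class response rate inflates each class back to its sampled size, so the class weight is n_sampled:
  high school: 120 × 1100 = 132,000
  some college: 260 × 1400 = 364,000
  associate degree: 220 × 2500 = 550,000
  bachelor's degree: 160 × 1150 = 184,000
  graduate degree: 360 × 1450 = 522,000
Adjusted estimate = 1,752,000 / 1,120 = 1564.29 → $1,560.

$1,560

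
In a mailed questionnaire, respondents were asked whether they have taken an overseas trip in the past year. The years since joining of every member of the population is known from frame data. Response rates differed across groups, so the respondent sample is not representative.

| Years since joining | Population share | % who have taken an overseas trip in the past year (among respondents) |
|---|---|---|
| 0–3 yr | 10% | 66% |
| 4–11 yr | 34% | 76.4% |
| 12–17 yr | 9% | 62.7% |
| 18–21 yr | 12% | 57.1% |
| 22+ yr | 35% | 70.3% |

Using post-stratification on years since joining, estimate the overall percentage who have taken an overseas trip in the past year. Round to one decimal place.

69.7%

Each cell contributes population-share × respondent value:
  0–3 yr: 0.1 × 66 = 6.6
  4–11 yr: 0.34 × 76.4 = 25.976
  12–17 yr: 0.09 × 62.7 = 5.643
  18–21 yr: 0.12 × 57.1 = 6.852
  22+ yr: 0.35 × 70.3 = 24.605
Post-stratified estimate = 69.676 → 69.7%.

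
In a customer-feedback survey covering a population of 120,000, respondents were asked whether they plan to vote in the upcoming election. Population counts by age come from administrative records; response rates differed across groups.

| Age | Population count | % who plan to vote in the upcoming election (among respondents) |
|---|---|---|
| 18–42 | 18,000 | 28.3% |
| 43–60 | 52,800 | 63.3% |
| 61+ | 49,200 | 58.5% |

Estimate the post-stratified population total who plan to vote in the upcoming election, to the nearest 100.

Each cell contributes its population count × the respondent rate:
  18–42: 18,000 × 28.3% = 5094
  43–60: 52,800 × 63.3% = 33422.4
  61+: 49,200 × 58.5% = 28,782
Estimated total = 67298.4 → 67,300.

67,300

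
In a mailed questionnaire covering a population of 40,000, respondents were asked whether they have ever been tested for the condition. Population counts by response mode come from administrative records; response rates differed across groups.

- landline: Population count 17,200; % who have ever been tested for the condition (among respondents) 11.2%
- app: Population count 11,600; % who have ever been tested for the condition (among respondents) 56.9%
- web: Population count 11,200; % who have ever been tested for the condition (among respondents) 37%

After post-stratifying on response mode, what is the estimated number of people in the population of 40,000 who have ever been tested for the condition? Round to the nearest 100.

Apply each group's respondent rate to its population count:
  landline: 17,200 × 11.2% = 1926.4
  app: 11,600 × 56.9% = 6600.4
  web: 11,200 × 37% = 4144
Estimated total = 12670.8 → 12,700.

12,700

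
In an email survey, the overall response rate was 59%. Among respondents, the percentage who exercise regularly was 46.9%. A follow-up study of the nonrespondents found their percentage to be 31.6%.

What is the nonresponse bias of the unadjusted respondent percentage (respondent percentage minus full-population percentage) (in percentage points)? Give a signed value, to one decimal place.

Nonresponse fraction = 1 − 0.59 = 0.41.
Bias = (nonresponse fraction) × (respondent percentage − nonrespondent percentage)
     = 0.41 × (46.9 − 31.6) = 0.41 × 15.3 = 6.273.

+6.3 percentage points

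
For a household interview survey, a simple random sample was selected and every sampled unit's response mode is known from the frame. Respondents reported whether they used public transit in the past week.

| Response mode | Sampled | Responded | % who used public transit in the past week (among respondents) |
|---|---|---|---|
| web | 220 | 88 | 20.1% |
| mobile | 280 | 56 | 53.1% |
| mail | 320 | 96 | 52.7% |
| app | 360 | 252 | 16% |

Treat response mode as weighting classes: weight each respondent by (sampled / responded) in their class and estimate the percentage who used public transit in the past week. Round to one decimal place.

35.5%

Response rates by class: web 88/220 = 40%, mobile 56/280 = 20%, mail 96/320 = 30%, app 252/360 = 70%.
With weight = n_sampled/n_responded per class, the weighted class total is n_sampled:
  web: 220 × 20.1 = 4422
  mobile: 280 × 53.1 = 14,868
  mail: 320 × 52.7 = 16,864
  app: 360 × 16 = 5760
Adjusted estimate = 41,914 / 1,180 = 35.5203 → 35.5%.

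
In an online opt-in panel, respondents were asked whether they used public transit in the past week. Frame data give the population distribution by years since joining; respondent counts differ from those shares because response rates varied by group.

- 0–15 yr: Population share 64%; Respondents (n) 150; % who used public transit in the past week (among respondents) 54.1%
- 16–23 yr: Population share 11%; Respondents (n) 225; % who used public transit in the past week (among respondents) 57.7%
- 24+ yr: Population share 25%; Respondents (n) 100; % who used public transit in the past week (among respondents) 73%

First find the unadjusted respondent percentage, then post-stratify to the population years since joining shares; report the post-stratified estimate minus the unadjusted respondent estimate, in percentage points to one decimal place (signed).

-0.6 percentage points

Naive respondent-only estimate (weights = respondent counts):
  (150/475)×54.1 + (225/475)×57.7 + (100/475)×73 = 59.7842%
Reweighting by population years since joining shares:
  0.64×54.1 + 0.11×57.7 + 0.25×73 = 59.221%
Difference = 59.221 − 59.7842 = -0.5632 pp.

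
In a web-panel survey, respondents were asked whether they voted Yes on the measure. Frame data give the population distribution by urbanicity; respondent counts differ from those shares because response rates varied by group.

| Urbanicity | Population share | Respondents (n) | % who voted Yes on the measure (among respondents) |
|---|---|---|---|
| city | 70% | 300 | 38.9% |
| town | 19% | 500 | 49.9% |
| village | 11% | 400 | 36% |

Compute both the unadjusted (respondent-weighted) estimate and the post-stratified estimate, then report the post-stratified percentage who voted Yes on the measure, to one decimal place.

40.7%

Unadjusted (pooled respondent) estimate weights by respondent counts:
  (300/1200)×38.9 + (500/1200)×49.9 + (400/1200)×36 = 42.5167%
Post-stratified estimate weights by population shares:
  0.7×38.9 + 0.19×49.9 + 0.11×36 = 40.671%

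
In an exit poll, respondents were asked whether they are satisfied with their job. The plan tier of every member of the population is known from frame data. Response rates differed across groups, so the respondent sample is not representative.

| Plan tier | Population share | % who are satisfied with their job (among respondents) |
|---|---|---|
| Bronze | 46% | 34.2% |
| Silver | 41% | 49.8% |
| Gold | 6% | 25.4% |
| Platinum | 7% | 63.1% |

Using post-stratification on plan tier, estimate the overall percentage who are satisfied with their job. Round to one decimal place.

42.1%

Each cell contributes population-share × respondent value:
  Bronze: 0.46 × 34.2 = 15.732
  Silver: 0.41 × 49.8 = 20.418
  Gold: 0.06 × 25.4 = 1.524
  Platinum: 0.07 × 63.1 = 4.417
Post-stratified estimate = 42.091 → 42.1%.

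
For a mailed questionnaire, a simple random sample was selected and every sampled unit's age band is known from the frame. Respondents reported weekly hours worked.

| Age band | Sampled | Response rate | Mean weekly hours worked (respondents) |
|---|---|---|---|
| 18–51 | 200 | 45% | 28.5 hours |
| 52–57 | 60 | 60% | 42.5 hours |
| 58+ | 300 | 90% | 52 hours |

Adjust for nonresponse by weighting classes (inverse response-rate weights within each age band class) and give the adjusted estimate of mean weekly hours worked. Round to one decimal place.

Each respondent's weight = sampled/responded in their class; summing within a class gives n_sampled, so:
  18–51: 200 × 28.5 = 5700
  52–57: 60 × 42.5 = 2550
  58+: 300 × 52 = 15,600
Adjusted estimate = 23,850 / 560 = 42.5893 → 42.6.

42.6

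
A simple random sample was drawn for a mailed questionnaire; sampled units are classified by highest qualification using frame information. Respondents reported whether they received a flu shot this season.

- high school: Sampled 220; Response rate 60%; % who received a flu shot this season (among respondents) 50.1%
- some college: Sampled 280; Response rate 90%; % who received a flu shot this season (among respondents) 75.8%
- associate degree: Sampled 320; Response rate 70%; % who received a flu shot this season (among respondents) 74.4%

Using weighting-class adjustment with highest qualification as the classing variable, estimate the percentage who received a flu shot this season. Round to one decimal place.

68.4%

With weight = n_sampled/n_responded per class, the weighted class total is n_sampled:
  high school: 220 × 50.1 = 11,022
  some college: 280 × 75.8 = 21,224
  associate degree: 320 × 74.4 = 23,808
Adjusted estimate = 56,054 / 820 = 68.3585 → 68.4%.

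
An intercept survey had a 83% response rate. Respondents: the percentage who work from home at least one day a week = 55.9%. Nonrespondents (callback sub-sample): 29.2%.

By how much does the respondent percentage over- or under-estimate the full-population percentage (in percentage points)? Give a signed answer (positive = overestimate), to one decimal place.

+4.5 percentage points

Nonresponse fraction = 1 − 0.83 = 0.17.
Bias = (nonresponse fraction) × (respondent percentage − nonrespondent percentage)
     = 0.17 × (55.9 − 29.2) = 0.17 × 26.7 = 4.539.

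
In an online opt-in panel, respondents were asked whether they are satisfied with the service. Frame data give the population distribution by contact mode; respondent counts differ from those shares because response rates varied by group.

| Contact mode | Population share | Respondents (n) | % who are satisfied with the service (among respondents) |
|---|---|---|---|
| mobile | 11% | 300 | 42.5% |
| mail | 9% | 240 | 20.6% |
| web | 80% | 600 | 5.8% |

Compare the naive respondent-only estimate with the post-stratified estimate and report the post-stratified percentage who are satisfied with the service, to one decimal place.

Naive respondent-only estimate (weights = respondent counts):
  (300/1140)×42.5 + (240/1140)×20.6 + (600/1140)×5.8 = 18.5737%
Reweighting by population contact mode shares:
  0.11×42.5 + 0.09×20.6 + 0.8×5.8 = 11.169%

11.2%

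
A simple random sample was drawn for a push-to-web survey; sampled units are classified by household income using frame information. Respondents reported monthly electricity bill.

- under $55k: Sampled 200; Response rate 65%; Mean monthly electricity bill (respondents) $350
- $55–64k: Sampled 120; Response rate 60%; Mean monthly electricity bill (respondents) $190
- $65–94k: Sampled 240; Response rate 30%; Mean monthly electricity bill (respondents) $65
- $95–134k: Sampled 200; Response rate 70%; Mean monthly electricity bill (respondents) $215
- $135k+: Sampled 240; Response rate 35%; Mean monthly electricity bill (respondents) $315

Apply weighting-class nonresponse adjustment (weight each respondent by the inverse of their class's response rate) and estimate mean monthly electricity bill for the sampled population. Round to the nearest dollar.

Inverse-response-rate weighting restores each class to its sampled count, so class totals weight by n_sampled:
  under $55k: 200 × 350 = 70,000
  $55–64k: 120 × 190 = 22,800
  $65–94k: 240 × 65 = 15,600
  $95–134k: 200 × 215 = 43,000
  $135k+: 240 × 315 = 75,600
Adjusted estimate = 227,000 / 1,000 = 227 → $227.

$227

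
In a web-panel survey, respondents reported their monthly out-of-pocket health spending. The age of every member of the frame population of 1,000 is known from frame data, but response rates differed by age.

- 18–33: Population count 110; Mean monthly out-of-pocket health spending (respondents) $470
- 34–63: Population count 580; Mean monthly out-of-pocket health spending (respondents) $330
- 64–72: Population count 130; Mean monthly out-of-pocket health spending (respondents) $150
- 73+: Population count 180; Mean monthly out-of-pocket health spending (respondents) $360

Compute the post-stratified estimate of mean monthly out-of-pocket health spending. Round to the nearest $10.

Weight each group's respondent value by its population share:
  18–33: (110/1,000) × 470 = 51.7
  34–63: (580/1,000) × 330 = 191.4
  64–72: (130/1,000) × 150 = 19.5
  73+: (180/1,000) × 360 = 64.8
Post-stratified estimate = 327.4 → $330.

$330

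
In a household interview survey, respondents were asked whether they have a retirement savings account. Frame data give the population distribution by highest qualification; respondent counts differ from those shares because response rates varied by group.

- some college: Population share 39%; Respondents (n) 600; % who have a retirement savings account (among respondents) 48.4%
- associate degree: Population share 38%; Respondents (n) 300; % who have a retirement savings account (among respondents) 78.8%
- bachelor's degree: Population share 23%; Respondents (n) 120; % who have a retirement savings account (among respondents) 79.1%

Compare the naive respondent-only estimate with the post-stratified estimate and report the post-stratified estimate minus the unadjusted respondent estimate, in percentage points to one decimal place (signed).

Unadjusted (pooled respondent) estimate weights by respondent counts:
  (600/1020)×48.4 + (300/1020)×78.8 + (120/1020)×79.1 = 60.9529%
Post-stratified estimate weights by population shares:
  0.39×48.4 + 0.38×78.8 + 0.23×79.1 = 67.013%
Difference = 67.013 − 60.9529 = 6.0601 pp.

+6.1 percentage points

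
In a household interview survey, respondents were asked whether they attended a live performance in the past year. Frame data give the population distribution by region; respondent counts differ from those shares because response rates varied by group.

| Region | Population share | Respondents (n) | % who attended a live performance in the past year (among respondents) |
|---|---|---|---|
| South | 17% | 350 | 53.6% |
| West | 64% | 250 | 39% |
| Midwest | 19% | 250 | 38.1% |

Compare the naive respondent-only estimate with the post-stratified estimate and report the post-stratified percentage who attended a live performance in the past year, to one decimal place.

Unadjusted (pooled respondent) estimate weights by respondent counts:
  (350/850)×53.6 + (250/850)×39 + (250/850)×38.1 = 44.7471%
Post-stratifying to population shares instead:
  0.17×53.6 + 0.64×39 + 0.19×38.1 = 41.311%

41.3%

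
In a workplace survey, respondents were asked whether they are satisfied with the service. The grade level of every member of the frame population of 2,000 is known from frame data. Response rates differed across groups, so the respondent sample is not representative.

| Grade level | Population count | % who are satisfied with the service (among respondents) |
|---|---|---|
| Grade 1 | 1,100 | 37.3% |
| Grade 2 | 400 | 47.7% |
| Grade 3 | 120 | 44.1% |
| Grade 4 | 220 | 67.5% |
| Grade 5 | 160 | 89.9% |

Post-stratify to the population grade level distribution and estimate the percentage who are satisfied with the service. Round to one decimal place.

Weight each group's respondent value by its population share:
  Grade 1: (1,100/2,000) × 37.3 = 20.515
  Grade 2: (400/2,000) × 47.7 = 9.54
  Grade 3: (120/2,000) × 44.1 = 2.646
  Grade 4: (220/2,000) × 67.5 = 7.425
  Grade 5: (160/2,000) × 89.9 = 7.192
Post-stratified estimate = 47.318 → 47.3%.

47.3%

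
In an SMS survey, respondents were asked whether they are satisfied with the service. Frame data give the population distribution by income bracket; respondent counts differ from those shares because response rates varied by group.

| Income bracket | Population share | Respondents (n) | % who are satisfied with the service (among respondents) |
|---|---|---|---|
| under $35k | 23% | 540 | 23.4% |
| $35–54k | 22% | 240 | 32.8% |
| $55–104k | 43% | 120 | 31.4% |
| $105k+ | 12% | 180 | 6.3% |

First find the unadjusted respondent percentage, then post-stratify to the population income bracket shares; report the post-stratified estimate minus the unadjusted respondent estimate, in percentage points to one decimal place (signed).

+3.3 percentage points

Without adjustment, the pooled respondent share is:
  (540/1080)×23.4 + (240/1080)×32.8 + (120/1080)×31.4 + (180/1080)×6.3 = 23.5278%
Post-stratified estimate weights by population shares:
  0.23×23.4 + 0.22×32.8 + 0.43×31.4 + 0.12×6.3 = 26.856%
Difference = 26.856 − 23.5278 = 3.3282 pp.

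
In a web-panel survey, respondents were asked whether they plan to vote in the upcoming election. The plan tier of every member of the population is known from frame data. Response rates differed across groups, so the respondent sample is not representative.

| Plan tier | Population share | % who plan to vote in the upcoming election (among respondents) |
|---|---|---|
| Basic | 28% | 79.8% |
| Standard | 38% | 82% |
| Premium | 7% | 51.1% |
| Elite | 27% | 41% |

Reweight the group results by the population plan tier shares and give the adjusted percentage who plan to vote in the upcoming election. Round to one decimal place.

Weight each group's respondent value by its population share:
  Basic: 0.28 × 79.8 = 22.344
  Standard: 0.38 × 82 = 31.16
  Premium: 0.07 × 51.1 = 3.577
  Elite: 0.27 × 41 = 11.07
Post-stratified estimate = 68.151 → 68.2%.

68.2%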